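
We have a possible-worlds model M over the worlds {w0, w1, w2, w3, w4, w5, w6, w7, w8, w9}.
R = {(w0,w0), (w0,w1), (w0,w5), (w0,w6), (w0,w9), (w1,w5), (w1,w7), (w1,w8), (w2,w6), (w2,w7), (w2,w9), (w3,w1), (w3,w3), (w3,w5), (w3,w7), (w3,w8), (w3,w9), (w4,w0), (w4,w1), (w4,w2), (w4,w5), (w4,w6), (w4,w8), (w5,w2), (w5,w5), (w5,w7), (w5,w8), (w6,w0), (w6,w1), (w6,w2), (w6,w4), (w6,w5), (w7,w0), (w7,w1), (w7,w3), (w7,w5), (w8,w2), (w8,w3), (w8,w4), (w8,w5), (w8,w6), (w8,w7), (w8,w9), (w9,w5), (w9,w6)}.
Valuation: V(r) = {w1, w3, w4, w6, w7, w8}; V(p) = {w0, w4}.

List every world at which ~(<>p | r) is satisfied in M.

w2, w5, w9

Recall that <>ψ holds at a world iff ψ holds at some accessible world.
Let φ = ~(<>p | r). Evaluate φ at each world:
  w0 (successors {w0, w1, w5, w6, w9}): φ is false.
  w1 (successors {w5, w7, w8}): φ is false.
  w2 (successors {w6, w7, w9}): φ is true.
  w3 (successors {w1, w3, w5, w7, w8, w9}): φ is false.
  w4 (successors {w0, w1, w2, w5, w6, w8}): φ is false.
  w5 (successors {w2, w5, w7, w8}): φ is true.
  w6 (successors {w0, w1, w2, w4, w5}): φ is false.
  w7 (successors {w0, w1, w3, w5}): φ is false.
  w8 (successors {w2, w3, w4, w5, w6, w7, w9}): φ is false.
  w9 (successors {w5, w6}): φ is true.
For instance, at w8:
  At w8: <>p | r is true, so ~(<>p | r) is false.
    At w8: <>p is true, r is true, so <>p | r is true.
      At w8: <>p requires p at some successor in {w2, w3, w4, w5, w6, w7, w9}.
        p holds at w4, so <>p is true at w8.
Satisfying worlds: {w2, w5, w9}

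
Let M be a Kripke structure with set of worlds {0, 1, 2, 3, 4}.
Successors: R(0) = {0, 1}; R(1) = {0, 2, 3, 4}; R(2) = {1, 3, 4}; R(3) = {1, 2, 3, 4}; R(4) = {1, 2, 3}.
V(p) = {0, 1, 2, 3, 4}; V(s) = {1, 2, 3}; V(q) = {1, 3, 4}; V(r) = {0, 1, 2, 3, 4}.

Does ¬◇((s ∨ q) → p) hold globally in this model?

No

Let φ = ¬◇((s ∨ q) → p). Evaluate φ at each world:
  0 (successors {0, 1}): φ is false.
  1 (successors {0, 2, 3, 4}): φ is false.
  2 (successors {1, 3, 4}): φ is false.
  3 (successors {1, 2, 3, 4}): φ is false.
  4 (successors {1, 2, 3}): φ is false.
Detail at 0 (counterexample):
  At 0: ◇((s ∨ q) → p) is true, so ¬◇((s ∨ q) → p) is false.
    At 0: ◇((s ∨ q) → p) requires (s ∨ q) → p at some successor in {0, 1}.
      (s ∨ q) → p holds at 0, so ◇((s ∨ q) → p) is true at 0.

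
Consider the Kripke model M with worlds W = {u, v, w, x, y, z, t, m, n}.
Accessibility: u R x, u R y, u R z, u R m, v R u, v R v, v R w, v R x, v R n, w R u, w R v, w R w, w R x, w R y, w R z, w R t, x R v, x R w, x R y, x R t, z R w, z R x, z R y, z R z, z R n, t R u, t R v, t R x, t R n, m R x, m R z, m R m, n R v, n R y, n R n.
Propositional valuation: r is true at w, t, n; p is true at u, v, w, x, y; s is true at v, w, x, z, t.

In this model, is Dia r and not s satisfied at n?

Yes

Recall that Dia ψ holds at a world iff ψ holds at some accessible world.
At n: Dia r is true, not s is true, so Dia r and not s is true.
  At n: Dia r requires r at some successor in {v, y, n}.
    r holds at n, so Dia r is true at n.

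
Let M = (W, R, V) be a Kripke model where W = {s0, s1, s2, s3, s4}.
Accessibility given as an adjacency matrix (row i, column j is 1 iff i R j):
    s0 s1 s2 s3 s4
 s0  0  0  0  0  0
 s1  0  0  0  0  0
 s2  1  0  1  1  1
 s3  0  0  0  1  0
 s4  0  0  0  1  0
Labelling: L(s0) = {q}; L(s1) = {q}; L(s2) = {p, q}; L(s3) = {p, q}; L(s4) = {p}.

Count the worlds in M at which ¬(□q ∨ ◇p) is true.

0

Recall that □ψ holds at a world iff ψ holds at every accessible world, and ◇ψ holds iff ψ holds at some accessible world.
Let φ = ¬(□q ∨ ◇p). Evaluate φ at each world:
  s0 (successors ∅): φ is false.
  s1 (successors ∅): φ is false.
  s2 (successors {s0, s2, s3, s4}): φ is false.
  s3 (successors {s3}): φ is false.
  s4 (successors {s3}): φ is false.
For instance, at s2:
  At s2: □q ∨ ◇p is true, so ¬(□q ∨ ◇p) is false.
    At s2: □q is false, ◇p is true, so □q ∨ ◇p is true.
      At s2: □q requires q at every successor {s0, s2, s3, s4}.
        q fails at s4, so □q is false at s2.
      At s2: ◇p requires p at some successor in {s0, s2, s3, s4}.
        p holds at s2, so ◇p is true at s2.
Satisfying worlds: none.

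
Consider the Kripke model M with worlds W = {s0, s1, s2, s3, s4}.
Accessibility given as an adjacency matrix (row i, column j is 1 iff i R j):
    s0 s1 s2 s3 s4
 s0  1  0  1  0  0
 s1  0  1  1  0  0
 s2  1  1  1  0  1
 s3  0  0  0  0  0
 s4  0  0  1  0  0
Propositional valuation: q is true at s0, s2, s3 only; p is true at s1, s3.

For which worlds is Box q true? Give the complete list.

Let φ = Box q. Evaluate φ at each world:
  s0 (successors {s0, s2}): φ is true.
  s1 (successors {s1, s2}): φ is false.
  s2 (successors {s0, s1, s2, s4}): φ is false.
  s3 (successors ∅): φ is true.
  s4 (successors {s2}): φ is true.
For instance, at s2:
  At s2: Box q requires q at every successor {s0, s1, s2, s4}.
    q fails at s1, so Box q is false at s2.
Satisfying worlds: {s0, s3, s4}

s0, s3, s4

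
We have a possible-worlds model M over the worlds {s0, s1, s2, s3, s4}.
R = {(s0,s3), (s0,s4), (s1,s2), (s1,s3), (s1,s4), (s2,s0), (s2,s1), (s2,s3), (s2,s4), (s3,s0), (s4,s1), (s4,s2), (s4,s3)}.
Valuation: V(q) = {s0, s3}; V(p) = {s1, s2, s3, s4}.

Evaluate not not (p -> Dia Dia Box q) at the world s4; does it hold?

Yes

At s4: not (p -> Dia Dia Box q) is false, so not not (p -> Dia Dia Box q) is true.
  At s4: p -> Dia Dia Box q is true, so not (p -> Dia Dia Box q) is false.
    At s4: p is true, Dia Dia Box q is true, so p -> Dia Dia Box q is true.
      At s4: Dia Dia Box q requires Dia Box q at some successor in {s1, s2, s3}.
        Dia Box q holds at s1, so Dia Dia Box q is true at s4.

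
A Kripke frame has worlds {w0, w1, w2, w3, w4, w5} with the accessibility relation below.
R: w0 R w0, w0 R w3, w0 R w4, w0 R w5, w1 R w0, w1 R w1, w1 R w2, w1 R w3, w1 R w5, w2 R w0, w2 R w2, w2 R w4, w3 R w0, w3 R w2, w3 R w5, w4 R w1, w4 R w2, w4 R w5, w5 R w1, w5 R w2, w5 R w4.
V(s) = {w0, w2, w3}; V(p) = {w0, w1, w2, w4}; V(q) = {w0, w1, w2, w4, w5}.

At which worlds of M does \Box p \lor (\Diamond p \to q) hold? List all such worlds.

w0, w1, w2, w4, w5

Recall that \Box ψ holds at a world iff ψ holds at every accessible world, and \Diamond ψ holds iff ψ holds at some accessible world.
Let φ = \Box p \lor (\Diamond p \to q). Evaluate φ at each world:
  w0 (successors {w0, w3, w4, w5}): φ is true.
  w1 (successors {w0, w1, w2, w3, w5}): φ is true.
  w2 (successors {w0, w2, w4}): φ is true.
  w3 (successors {w0, w2, w5}): φ is false.
  w4 (successors {w1, w2, w5}): φ is true.
  w5 (successors {w1, w2, w4}): φ is true.
For instance, at w0:
  At w0: \Box p is false, \Diamond p \to q is true, so \Box p \lor (\Diamond p \to q) is true.
    At w0: \Box p requires p at every successor {w0, w3, w4, w5}.
      p fails at w3, so \Box p is false at w0.
    At w0: \Diamond p is true, q is true, so \Diamond p \to q is true.
      At w0: \Diamond p requires p at some successor in {w0, w3, w4, w5}.
        p holds at w0, so \Diamond p is true at w0.
Satisfying worlds: {w0, w1, w2, w4, w5}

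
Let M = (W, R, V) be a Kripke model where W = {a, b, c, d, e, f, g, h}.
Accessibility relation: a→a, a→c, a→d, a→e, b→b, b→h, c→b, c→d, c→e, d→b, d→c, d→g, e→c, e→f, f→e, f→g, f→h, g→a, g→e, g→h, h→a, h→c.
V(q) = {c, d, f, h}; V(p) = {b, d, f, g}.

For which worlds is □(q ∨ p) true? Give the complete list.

b, d, e

Let φ = □(q ∨ p). Evaluate φ at each world:
  a (successors {a, c, d, e}): φ is false.
  b (successors {b, h}): φ is true.
  c (successors {b, d, e}): φ is false.
  d (successors {b, c, g}): φ is true.
  e (successors {c, f}): φ is true.
  f (successors {e, g, h}): φ is false.
  g (successors {a, e, h}): φ is false.
  h (successors {a, c}): φ is false.
For instance, at g:
  At g: □(q ∨ p) requires q ∨ p at every successor {a, e, h}.
    q ∨ p fails at a, so □(q ∨ p) is false at g.
Satisfying worlds: {b, d, e}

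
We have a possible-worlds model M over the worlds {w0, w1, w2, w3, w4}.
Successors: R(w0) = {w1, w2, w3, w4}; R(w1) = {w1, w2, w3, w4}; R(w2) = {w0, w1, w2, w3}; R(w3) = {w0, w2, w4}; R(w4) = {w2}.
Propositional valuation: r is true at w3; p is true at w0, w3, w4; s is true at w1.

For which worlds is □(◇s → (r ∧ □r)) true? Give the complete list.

none

Let φ = □(◇s → (r ∧ □r)). Evaluate φ at each world:
  w0 (successors {w1, w2, w3, w4}): φ is false.
  w1 (successors {w1, w2, w3, w4}): φ is false.
  w2 (successors {w0, w1, w2, w3}): φ is false.
  w3 (successors {w0, w2, w4}): φ is false.
  w4 (successors {w2}): φ is false.
For instance, at w2:
  At w2: □(◇s → (r ∧ □r)) requires ◇s → (r ∧ □r) at every successor {w0, w1, w2, w3}.
    ◇s → (r ∧ □r) fails at w0, so □(◇s → (r ∧ □r)) is false at w2.
      At w0: ◇s is true, r ∧ □r is false, so ◇s → (r ∧ □r) is false.
Satisfying worlds: none.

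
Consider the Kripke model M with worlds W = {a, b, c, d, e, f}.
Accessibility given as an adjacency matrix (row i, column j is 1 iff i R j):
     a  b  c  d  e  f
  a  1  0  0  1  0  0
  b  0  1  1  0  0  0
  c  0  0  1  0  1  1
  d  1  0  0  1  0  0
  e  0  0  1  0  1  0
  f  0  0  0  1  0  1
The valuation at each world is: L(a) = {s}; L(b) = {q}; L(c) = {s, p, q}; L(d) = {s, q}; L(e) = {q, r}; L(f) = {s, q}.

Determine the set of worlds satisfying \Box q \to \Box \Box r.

Let φ = \Box q \to \Box \Box r. Evaluate φ at each world:
  a (successors {a, d}): φ is true.
  b (successors {b, c}): φ is false.
  c (successors {c, e, f}): φ is false.
  d (successors {a, d}): φ is true.
  e (successors {c, e}): φ is false.
  f (successors {d, f}): φ is false.
For instance, at a:
  At a: \Box q is false, \Box \Box r is false, so \Box q \to \Box \Box r is true.
    At a: \Box q requires q at every successor {a, d}.
      q fails at a, so \Box q is false at a.
    At a: \Box \Box r requires \Box r at every successor {a, d}.
      \Box r fails at a, so \Box \Box r is false at a.
Satisfying worlds: {a, d}

a, d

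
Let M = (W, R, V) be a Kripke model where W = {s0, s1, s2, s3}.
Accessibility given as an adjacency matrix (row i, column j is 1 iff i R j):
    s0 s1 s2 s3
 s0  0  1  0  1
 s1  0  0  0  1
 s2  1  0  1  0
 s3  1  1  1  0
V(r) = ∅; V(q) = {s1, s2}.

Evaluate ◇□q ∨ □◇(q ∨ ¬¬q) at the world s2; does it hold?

At s2: ◇□q is false, □◇(q ∨ ¬¬q) is true, so ◇□q ∨ □◇(q ∨ ¬¬q) is true.
  At s2: ◇□q requires □q at some successor in {s0, s2}.
    At s0: □q is false.
    At s2: □q is false.
  So ◇□q is false at s2.
  At s2: □◇(q ∨ ¬¬q) requires ◇(q ∨ ¬¬q) at every successor {s0, s2}.
      At s0: ◇(q ∨ ¬¬q) requires q ∨ ¬¬q at some successor in {s1, s3}.
        q ∨ ¬¬q holds at s1, so ◇(q ∨ ¬¬q) is true at s0.
      At s2: ◇(q ∨ ¬¬q) requires q ∨ ¬¬q at some successor in {s0, s2}.
        q ∨ ¬¬q holds at s2, so ◇(q ∨ ¬¬q) is true at s2.
  So □◇(q ∨ ¬¬q) is true at s2.

Yes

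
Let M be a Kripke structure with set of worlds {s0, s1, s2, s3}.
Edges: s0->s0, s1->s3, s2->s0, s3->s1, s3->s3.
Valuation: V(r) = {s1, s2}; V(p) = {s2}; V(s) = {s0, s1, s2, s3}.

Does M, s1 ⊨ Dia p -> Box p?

Yes

At s1: Dia p is false, Box p is false, so Dia p -> Box p is true.
  At s1: Dia p requires p at some successor in {s3}.
    At s3: p is false.
  So Dia p is false at s1.
  At s1: Box p requires p at every successor {s3}.
    p fails at s3, so Box p is false at s1.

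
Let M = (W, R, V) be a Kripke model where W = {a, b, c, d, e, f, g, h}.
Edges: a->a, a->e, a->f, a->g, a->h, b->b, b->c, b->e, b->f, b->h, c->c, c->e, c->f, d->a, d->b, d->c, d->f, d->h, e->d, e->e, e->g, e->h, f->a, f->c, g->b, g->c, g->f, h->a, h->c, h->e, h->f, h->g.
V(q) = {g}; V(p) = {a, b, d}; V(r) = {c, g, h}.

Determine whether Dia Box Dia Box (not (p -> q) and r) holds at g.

At g: Dia Box Dia Box (not (p -> q) and r) requires Box Dia Box (not (p -> q) and r) at some successor in {b, c, f}.
  At b: Box Dia Box (not (p -> q) and r) is false.
  At c: Box Dia Box (not (p -> q) and r) is false.
  At f: Box Dia Box (not (p -> q) and r) is false.
So Dia Box Dia Box (not (p -> q) and r) is false at g.

No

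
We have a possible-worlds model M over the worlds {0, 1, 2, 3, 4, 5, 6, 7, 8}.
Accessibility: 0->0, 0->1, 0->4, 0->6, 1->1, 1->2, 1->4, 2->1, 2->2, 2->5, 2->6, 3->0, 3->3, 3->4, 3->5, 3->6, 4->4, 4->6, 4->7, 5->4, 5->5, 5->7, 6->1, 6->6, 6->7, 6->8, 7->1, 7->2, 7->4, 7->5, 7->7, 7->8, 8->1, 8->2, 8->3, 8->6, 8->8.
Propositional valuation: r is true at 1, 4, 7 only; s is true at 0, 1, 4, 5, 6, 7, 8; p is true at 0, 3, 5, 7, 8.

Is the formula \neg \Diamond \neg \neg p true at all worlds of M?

Recall that \Diamond ψ holds at a world iff ψ holds at some accessible world.
Let φ = \neg \Diamond \neg \neg p. Evaluate φ at each world:
  0 (successors {0, 1, 4, 6}): φ is false.
  1 (successors {1, 2, 4}): φ is true.
  2 (successors {1, 2, 5, 6}): φ is false.
  3 (successors {0, 3, 4, 5, 6}): φ is false.
  4 (successors {4, 6, 7}): φ is false.
  5 (successors {4, 5, 7}): φ is false.
  6 (successors {1, 6, 7, 8}): φ is false.
  7 (successors {1, 2, 4, 5, 7, 8}): φ is false.
  8 (successors {1, 2, 3, 6, 8}): φ is false.
Detail at 0 (counterexample):
  At 0: \Diamond \neg \neg p is true, so \neg \Diamond \neg \neg p is false.
    At 0: \Diamond \neg \neg p requires \neg \neg p at some successor in {0, 1, 4, 6}.
      \neg \neg p holds at 0, so \Diamond \neg \neg p is true at 0.

No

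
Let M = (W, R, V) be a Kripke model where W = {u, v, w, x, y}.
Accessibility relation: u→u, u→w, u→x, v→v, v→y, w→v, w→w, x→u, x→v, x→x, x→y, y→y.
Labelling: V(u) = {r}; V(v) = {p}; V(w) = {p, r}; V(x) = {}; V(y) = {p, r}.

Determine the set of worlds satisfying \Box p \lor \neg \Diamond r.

Recall that \Box ψ holds at a world iff ψ holds at every accessible world, and \Diamond ψ holds iff ψ holds at some accessible world.
Let φ = \Box p \lor \neg \Diamond r. Evaluate φ at each world:
  u (successors {u, w, x}): φ is false.
  v (successors {v, y}): φ is true.
  w (successors {v, w}): φ is true.
  x (successors {u, v, x, y}): φ is false.
  y (successors {y}): φ is true.
For instance, at u:
  At u: \Box p is false, \neg \Diamond r is false, so \Box p \lor \neg \Diamond r is false.
    At u: \Box p requires p at every successor {u, w, x}.
      p fails at u, so \Box p is false at u.
    At u: \Diamond r is true, so \neg \Diamond r is false.
      At u: \Diamond r requires r at some successor in {u, w, x}.
        r holds at u, so \Diamond r is true at u.
Satisfying worlds: {v, w, y}

v, w, y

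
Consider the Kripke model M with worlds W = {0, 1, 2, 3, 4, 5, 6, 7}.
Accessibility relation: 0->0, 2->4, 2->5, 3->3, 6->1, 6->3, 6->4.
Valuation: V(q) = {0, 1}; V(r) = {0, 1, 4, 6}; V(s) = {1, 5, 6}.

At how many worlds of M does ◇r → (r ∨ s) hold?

Let φ = ◇r → (r ∨ s). Evaluate φ at each world:
  0 (successors {0}): φ is true.
  1 (successors ∅): φ is true.
  2 (successors {4, 5}): φ is false.
  3 (successors {3}): φ is true.
  4 (successors ∅): φ is true.
  5 (successors ∅): φ is true.
  6 (successors {1, 3, 4}): φ is true.
  7 (successors ∅): φ is true.
For instance, at 6:
  At 6: ◇r is true, r ∨ s is true, so ◇r → (r ∨ s) is true.
    At 6: ◇r requires r at some successor in {1, 3, 4}.
      r holds at 1, so ◇r is true at 6.
Satisfying worlds: {0, 1, 3, 4, 5, 6, 7}

7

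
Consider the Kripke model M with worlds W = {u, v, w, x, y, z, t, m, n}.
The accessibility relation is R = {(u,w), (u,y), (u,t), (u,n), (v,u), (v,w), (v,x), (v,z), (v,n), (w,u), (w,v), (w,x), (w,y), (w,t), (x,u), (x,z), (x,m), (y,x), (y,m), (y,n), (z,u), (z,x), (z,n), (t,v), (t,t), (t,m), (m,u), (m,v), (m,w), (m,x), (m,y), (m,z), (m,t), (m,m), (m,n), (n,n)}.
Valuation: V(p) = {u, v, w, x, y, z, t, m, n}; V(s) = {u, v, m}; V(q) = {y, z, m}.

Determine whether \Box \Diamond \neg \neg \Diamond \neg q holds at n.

Yes

Recall that \Box ψ holds at a world iff ψ holds at every accessible world, and \Diamond ψ holds iff ψ holds at some accessible world.
At n: \Box \Diamond \neg \neg \Diamond \neg q requires \Diamond \neg \neg \Diamond \neg q at every successor {n}.
    At n: \Diamond \neg \neg \Diamond \neg q requires \neg \neg \Diamond \neg q at some successor in {n}.
      \neg \neg \Diamond \neg q holds at n, so \Diamond \neg \neg \Diamond \neg q is true at n.
So \Box \Diamond \neg \neg \Diamond \neg q is true at n.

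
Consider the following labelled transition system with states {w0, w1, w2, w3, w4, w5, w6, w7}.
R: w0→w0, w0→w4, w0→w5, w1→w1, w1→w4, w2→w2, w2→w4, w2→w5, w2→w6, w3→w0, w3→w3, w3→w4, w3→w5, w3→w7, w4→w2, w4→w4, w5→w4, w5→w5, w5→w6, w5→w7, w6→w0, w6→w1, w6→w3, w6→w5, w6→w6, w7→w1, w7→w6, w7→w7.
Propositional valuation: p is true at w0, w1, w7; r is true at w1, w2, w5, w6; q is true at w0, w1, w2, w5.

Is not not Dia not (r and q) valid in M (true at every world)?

Yes

Let φ = not not Dia not (r and q). Evaluate φ at each world:
  w0 (successors {w0, w4, w5}): φ is true.
  w1 (successors {w1, w4}): φ is true.
  w2 (successors {w2, w4, w5, w6}): φ is true.
  w3 (successors {w0, w3, w4, w5, w7}): φ is true.
  w4 (successors {w2, w4}): φ is true.
  w5 (successors {w4, w5, w6, w7}): φ is true.
  w6 (successors {w0, w1, w3, w5, w6}): φ is true.
  w7 (successors {w1, w6, w7}): φ is true.
For instance, at w1:
  At w1: not Dia not (r and q) is false, so not not Dia not (r and q) is true.
    At w1: Dia not (r and q) is true, so not Dia not (r and q) is false.
      At w1: Dia not (r and q) requires not (r and q) at some successor in {w1, w4}.
        not (r and q) holds at w4, so Dia not (r and q) is true at w1.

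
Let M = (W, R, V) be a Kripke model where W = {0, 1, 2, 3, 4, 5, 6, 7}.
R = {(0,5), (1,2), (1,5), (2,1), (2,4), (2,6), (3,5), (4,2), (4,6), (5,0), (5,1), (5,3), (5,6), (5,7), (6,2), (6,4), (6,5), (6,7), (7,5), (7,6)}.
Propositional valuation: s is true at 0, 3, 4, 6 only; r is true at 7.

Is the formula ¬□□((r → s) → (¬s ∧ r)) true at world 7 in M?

At 7: □□((r → s) → (¬s ∧ r)) is false, so ¬□□((r → s) → (¬s ∧ r)) is true.
  At 7: □□((r → s) → (¬s ∧ r)) requires □((r → s) → (¬s ∧ r)) at every successor {5, 6}.
    □((r → s) → (¬s ∧ r)) fails at 5, so □□((r → s) → (¬s ∧ r)) is false at 7.
      At 5: □((r → s) → (¬s ∧ r)) requires (r → s) → (¬s ∧ r) at every successor {0, 1, 3, 6, 7}.
        (r → s) → (¬s ∧ r) fails at 0, so □((r → s) → (¬s ∧ r)) is false at 5.

Yes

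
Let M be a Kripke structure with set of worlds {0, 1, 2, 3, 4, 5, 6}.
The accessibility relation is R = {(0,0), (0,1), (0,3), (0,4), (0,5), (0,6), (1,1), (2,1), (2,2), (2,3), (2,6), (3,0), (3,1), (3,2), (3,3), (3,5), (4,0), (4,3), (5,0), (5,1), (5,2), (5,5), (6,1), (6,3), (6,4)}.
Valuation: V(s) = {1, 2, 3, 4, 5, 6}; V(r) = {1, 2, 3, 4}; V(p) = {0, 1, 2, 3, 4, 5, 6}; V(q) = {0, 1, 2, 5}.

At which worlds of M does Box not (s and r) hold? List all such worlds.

none

Recall that Box ψ holds at a world iff ψ holds at every accessible world, and Dia ψ holds iff ψ holds at some accessible world.
Let φ = Box not (s and r). Evaluate φ at each world:
  0 (successors {0, 1, 3, 4, 5, 6}): φ is false.
  1 (successors {1}): φ is false.
  2 (successors {1, 2, 3, 6}): φ is false.
  3 (successors {0, 1, 2, 3, 5}): φ is false.
  4 (successors {0, 3}): φ is false.
  5 (successors {0, 1, 2, 5}): φ is false.
  6 (successors {1, 3, 4}): φ is false.
For instance, at 5:
  At 5: Box not (s and r) requires not (s and r) at every successor {0, 1, 2, 5}.
    not (s and r) fails at 1, so Box not (s and r) is false at 5.
Satisfying worlds: none.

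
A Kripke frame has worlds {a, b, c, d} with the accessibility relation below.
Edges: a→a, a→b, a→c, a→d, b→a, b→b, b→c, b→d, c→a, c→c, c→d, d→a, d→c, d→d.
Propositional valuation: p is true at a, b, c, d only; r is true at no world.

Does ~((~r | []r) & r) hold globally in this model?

Yes

Let φ = ~((~r | []r) & r). Evaluate φ at each world:
  a (successors {a, b, c, d}): φ is true.
  b (successors {a, b, c, d}): φ is true.
  c (successors {a, c, d}): φ is true.
  d (successors {a, c, d}): φ is true.
For instance, at b:
  At b: (~r | []r) & r is false, so ~((~r | []r) & r) is true.
    At b: ~r | []r is true, r is false, so (~r | []r) & r is false.
      At b: ~r is true, []r is false, so ~r | []r is true.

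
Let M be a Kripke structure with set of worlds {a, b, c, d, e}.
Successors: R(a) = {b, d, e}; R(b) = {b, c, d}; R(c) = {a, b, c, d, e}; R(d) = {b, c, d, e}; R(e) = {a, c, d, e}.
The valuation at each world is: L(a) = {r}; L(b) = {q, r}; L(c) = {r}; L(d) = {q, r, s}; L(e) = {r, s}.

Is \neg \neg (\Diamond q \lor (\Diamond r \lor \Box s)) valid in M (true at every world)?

Yes

Recall that \Box ψ holds at a world iff ψ holds at every accessible world, and \Diamond ψ holds iff ψ holds at some accessible world.
Let φ = \neg \neg (\Diamond q \lor (\Diamond r \lor \Box s)). Evaluate φ at each world:
  a (successors {b, d, e}): φ is true.
  b (successors {b, c, d}): φ is true.
  c (successors {a, b, c, d, e}): φ is true.
  d (successors {b, c, d, e}): φ is true.
  e (successors {a, c, d, e}): φ is true.
For instance, at c:
  At c: \neg (\Diamond q \lor (\Diamond r \lor \Box s)) is false, so \neg \neg (\Diamond q \lor (\Diamond r \lor \Box s)) is true.
    At c: \Diamond q \lor (\Diamond r \lor \Box s) is true, so \neg (\Diamond q \lor (\Diamond r \lor \Box s)) is false.
      At c: \Diamond q is true, \Diamond r \lor \Box s is true, so \Diamond q \lor (\Diamond r \lor \Box s) is true.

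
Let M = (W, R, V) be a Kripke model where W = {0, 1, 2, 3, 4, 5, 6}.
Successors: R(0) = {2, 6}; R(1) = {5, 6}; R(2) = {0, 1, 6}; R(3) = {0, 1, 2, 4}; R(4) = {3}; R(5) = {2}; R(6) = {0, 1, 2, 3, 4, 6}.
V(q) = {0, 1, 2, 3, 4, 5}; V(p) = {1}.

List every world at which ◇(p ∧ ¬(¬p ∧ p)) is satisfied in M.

Let φ = ◇(p ∧ ¬(¬p ∧ p)). Evaluate φ at each world:
  0 (successors {2, 6}): φ is false.
  1 (successors {5, 6}): φ is false.
  2 (successors {0, 1, 6}): φ is true.
  3 (successors {0, 1, 2, 4}): φ is true.
  4 (successors {3}): φ is false.
  5 (successors {2}): φ is false.
  6 (successors {0, 1, 2, 3, 4, 6}): φ is true.
For instance, at 1:
  At 1: ◇(p ∧ ¬(¬p ∧ p)) requires p ∧ ¬(¬p ∧ p) at some successor in {5, 6}.
    At 5: p ∧ ¬(¬p ∧ p) is false.
    At 6: p ∧ ¬(¬p ∧ p) is false.
  So ◇(p ∧ ¬(¬p ∧ p)) is false at 1.
Satisfying worlds: {2, 3, 6}

2, 3, 6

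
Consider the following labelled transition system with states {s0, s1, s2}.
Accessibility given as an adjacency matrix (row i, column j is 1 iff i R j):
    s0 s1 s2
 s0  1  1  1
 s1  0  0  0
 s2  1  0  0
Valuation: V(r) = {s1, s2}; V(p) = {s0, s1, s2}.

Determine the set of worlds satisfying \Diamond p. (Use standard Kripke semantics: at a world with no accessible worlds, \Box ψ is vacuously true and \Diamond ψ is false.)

s0, s2

Let φ = \Diamond p. Evaluate φ at each world:
  s0 (successors {s0, s1, s2}): φ is true.
  s1 (successors ∅): φ is false.
  s2 (successors {s0}): φ is true.
For instance, at s0:
  At s0: \Diamond p requires p at some successor in {s0, s1, s2}.
    p holds at s0, so \Diamond p is true at s0.
Satisfying worlds: {s0, s2}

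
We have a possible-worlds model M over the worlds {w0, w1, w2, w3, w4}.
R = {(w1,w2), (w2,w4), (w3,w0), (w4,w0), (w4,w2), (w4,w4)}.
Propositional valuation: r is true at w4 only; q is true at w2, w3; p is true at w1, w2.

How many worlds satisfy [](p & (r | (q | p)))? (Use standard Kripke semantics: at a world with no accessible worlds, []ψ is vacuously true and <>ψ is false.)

Recall that []ψ holds at a world iff ψ holds at every accessible world, and <>ψ holds iff ψ holds at some accessible world.
Let φ = [](p & (r | (q | p))). Evaluate φ at each world:
  w0 (successors ∅): φ is true.
  w1 (successors {w2}): φ is true.
  w2 (successors {w4}): φ is false.
  w3 (successors {w0}): φ is false.
  w4 (successors {w0, w2, w4}): φ is false.
For instance, at w3:
  At w3: [](p & (r | (q | p))) requires p & (r | (q | p)) at every successor {w0}.
    p & (r | (q | p)) fails at w0, so [](p & (r | (q | p))) is false at w3.
Satisfying worlds: {w0, w1}

2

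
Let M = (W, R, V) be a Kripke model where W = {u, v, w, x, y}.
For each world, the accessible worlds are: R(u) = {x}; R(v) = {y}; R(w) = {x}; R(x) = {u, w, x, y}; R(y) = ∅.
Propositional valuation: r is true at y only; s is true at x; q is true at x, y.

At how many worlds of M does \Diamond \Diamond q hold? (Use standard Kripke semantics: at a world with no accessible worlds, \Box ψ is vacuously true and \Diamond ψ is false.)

3

Let φ = \Diamond \Diamond q. Evaluate φ at each world:
  u (successors {x}): φ is true.
  v (successors {y}): φ is false.
  w (successors {x}): φ is true.
  x (successors {u, w, x, y}): φ is true.
  y (successors ∅): φ is false.
For instance, at v:
  At v: \Diamond \Diamond q requires \Diamond q at some successor in {y}.
    At y: \Diamond q is false.
  So \Diamond \Diamond q is false at v.
Satisfying worlds: {u, w, x}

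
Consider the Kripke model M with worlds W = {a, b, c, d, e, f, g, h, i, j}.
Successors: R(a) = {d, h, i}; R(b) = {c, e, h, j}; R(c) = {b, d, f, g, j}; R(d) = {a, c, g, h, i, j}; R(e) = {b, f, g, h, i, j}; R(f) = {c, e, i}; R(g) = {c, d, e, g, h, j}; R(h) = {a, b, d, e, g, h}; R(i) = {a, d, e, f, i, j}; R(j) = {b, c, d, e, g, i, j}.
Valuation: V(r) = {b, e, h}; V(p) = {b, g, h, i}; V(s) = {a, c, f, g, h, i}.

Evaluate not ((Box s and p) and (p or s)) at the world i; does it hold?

Yes

At i: (Box s and p) and (p or s) is false, so not ((Box s and p) and (p or s)) is true.
  At i: Box s and p is false, p or s is true, so (Box s and p) and (p or s) is false.
    At i: Box s is false, p is true, so Box s and p is false.
      At i: Box s requires s at every successor {a, d, e, f, i, j}.
        s fails at d, so Box s is false at i.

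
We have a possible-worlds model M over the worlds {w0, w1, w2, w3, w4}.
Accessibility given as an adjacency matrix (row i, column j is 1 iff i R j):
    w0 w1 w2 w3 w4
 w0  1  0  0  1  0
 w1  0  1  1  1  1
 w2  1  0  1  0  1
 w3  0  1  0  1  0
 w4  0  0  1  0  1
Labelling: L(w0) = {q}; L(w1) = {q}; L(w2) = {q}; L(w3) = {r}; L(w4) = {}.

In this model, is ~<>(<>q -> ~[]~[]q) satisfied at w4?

Yes

At w4: <>(<>q -> ~[]~[]q) is false, so ~<>(<>q -> ~[]~[]q) is true.
  At w4: <>(<>q -> ~[]~[]q) requires <>q -> ~[]~[]q at some successor in {w2, w4}.
    At w2: <>q -> ~[]~[]q is false.
    At w4: <>q -> ~[]~[]q is false.
  So <>(<>q -> ~[]~[]q) is false at w4.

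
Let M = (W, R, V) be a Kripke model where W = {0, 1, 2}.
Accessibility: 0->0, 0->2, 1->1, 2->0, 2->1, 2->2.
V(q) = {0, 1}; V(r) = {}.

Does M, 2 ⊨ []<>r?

No

At 2: []<>r requires <>r at every successor {0, 1, 2}.
  <>r fails at 0, so []<>r is false at 2.
    At 0: <>r requires r at some successor in {0, 2}.
      At 0: r is false.
      At 2: r is false.
    So <>r is false at 0.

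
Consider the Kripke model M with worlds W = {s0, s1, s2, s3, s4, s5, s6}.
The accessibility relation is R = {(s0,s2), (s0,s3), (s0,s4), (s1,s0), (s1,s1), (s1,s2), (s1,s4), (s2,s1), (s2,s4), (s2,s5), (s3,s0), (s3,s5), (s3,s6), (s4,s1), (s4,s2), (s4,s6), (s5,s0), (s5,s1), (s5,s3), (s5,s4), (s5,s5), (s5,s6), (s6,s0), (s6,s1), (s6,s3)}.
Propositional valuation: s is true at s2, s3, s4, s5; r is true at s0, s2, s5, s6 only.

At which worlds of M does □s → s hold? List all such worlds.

s1, s2, s3, s4, s5, s6

Recall that □ψ holds at a world iff ψ holds at every accessible world, and ◇ψ holds iff ψ holds at some accessible world.
Let φ = □s → s. Evaluate φ at each world:
  s0 (successors {s2, s3, s4}): φ is false.
  s1 (successors {s0, s1, s2, s4}): φ is true.
  s2 (successors {s1, s4, s5}): φ is true.
  s3 (successors {s0, s5, s6}): φ is true.
  s4 (successors {s1, s2, s6}): φ is true.
  s5 (successors {s0, s1, s3, s4, s5, s6}): φ is true.
  s6 (successors {s0, s1, s3}): φ is true.
For instance, at s0:
  At s0: □s is true, s is false, so □s → s is false.
    At s0: □s requires s at every successor {s2, s3, s4}.
      At s2: s is true.
      At s3: s is true.
      At s4: s is true.
    So □s is true at s0.
Satisfying worlds: {s1, s2, s3, s4, s5, s6}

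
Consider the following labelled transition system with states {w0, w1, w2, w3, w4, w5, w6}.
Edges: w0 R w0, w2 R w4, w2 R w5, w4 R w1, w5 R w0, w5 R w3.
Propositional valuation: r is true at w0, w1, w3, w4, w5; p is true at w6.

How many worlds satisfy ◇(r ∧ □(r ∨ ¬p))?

4

Let φ = ◇(r ∧ □(r ∨ ¬p)). Evaluate φ at each world:
  w0 (successors {w0}): φ is true.
  w1 (successors ∅): φ is false.
  w2 (successors {w4, w5}): φ is true.
  w3 (successors ∅): φ is false.
  w4 (successors {w1}): φ is true.
  w5 (successors {w0, w3}): φ is true.
  w6 (successors ∅): φ is false.
For instance, at w4:
  At w4: ◇(r ∧ □(r ∨ ¬p)) requires r ∧ □(r ∨ ¬p) at some successor in {w1}.
    r ∧ □(r ∨ ¬p) holds at w1, so ◇(r ∧ □(r ∨ ¬p)) is true at w4.
      At w1: r is true, □(r ∨ ¬p) is true, so r ∧ □(r ∨ ¬p) is true.
Satisfying worlds: {w0, w2, w4, w5}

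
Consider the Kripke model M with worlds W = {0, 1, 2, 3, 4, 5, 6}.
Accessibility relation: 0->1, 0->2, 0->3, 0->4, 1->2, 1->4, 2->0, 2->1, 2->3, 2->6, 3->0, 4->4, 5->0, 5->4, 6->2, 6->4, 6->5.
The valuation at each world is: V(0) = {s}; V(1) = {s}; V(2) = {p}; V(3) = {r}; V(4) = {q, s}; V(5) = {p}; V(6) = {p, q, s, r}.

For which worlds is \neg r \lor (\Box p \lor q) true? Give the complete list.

Let φ = \neg r \lor (\Box p \lor q). Evaluate φ at each world:
  0 (successors {1, 2, 3, 4}): φ is true.
  1 (successors {2, 4}): φ is true.
  2 (successors {0, 1, 3, 6}): φ is true.
  3 (successors {0}): φ is false.
  4 (successors {4}): φ is true.
  5 (successors {0, 4}): φ is true.
  6 (successors {2, 4, 5}): φ is true.
For instance, at 5:
  At 5: \neg r is true, \Box p \lor q is false, so \neg r \lor (\Box p \lor q) is true.
    At 5: \Box p is false, q is false, so \Box p \lor q is false.
      At 5: \Box p requires p at every successor {0, 4}.
        p fails at 0, so \Box p is false at 5.
Satisfying worlds: {0, 1, 2, 4, 5, 6}

0, 1, 2, 4, 5, 6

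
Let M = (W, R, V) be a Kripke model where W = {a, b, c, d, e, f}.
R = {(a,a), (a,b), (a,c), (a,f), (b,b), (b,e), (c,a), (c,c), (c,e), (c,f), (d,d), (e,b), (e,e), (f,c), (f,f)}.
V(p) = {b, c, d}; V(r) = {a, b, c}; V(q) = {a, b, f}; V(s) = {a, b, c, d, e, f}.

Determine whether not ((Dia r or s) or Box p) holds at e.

Recall that Box ψ holds at a world iff ψ holds at every accessible world, and Dia ψ holds iff ψ holds at some accessible world.
At e: (Dia r or s) or Box p is true, so not ((Dia r or s) or Box p) is false.
  At e: Dia r or s is true, Box p is false, so (Dia r or s) or Box p is true.
    At e: Dia r is true, s is true, so Dia r or s is true.
      At e: Dia r requires r at some successor in {b, e}.
        r holds at b, so Dia r is true at e.
    At e: Box p requires p at every successor {b, e}.
      p fails at e, so Box p is false at e.

No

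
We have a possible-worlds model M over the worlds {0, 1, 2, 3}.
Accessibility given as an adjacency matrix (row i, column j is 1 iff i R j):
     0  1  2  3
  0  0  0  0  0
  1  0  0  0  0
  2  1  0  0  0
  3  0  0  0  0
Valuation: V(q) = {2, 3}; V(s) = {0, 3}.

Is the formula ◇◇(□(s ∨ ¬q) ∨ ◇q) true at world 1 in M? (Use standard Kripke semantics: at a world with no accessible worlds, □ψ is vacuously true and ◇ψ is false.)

No

At 1: no accessible worlds, so ◇◇(□(s ∨ ¬q) ∨ ◇q) is false.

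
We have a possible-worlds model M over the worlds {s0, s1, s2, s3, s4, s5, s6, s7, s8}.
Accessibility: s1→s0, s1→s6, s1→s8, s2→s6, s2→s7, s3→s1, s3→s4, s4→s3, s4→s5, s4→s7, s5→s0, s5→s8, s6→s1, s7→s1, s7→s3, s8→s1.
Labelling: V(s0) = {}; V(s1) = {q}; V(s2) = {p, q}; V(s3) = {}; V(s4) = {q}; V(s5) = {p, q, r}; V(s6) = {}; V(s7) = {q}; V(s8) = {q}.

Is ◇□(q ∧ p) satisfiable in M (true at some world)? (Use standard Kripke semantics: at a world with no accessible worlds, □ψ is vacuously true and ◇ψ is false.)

Let φ = ◇□(q ∧ p). Evaluate φ at each world:
  s0 (successors ∅): φ is false.
  s1 (successors {s0, s6, s8}): φ is true.
  s2 (successors {s6, s7}): φ is false.
  s3 (successors {s1, s4}): φ is false.
  s4 (successors {s3, s5, s7}): φ is false.
  s5 (successors {s0, s8}): φ is true.
  s6 (successors {s1}): φ is false.
  s7 (successors {s1, s3}): φ is false.
  s8 (successors {s1}): φ is false.
Detail at s1 (witness):
  At s1: ◇□(q ∧ p) requires □(q ∧ p) at some successor in {s0, s6, s8}.
    □(q ∧ p) holds at s0, so ◇□(q ∧ p) is true at s1.
      At s0: no accessible worlds, so □(q ∧ p) holds vacuously.

Yes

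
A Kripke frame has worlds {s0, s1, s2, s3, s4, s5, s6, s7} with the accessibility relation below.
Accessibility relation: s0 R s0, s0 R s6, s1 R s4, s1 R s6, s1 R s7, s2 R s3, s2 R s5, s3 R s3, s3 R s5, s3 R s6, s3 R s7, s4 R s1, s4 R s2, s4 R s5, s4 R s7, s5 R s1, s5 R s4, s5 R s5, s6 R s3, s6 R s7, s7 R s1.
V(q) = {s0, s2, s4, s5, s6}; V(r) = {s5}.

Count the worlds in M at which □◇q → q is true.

7

Let φ = □◇q → q. Evaluate φ at each world:
  s0 (successors {s0, s6}): φ is true.
  s1 (successors {s4, s6, s7}): φ is true.
  s2 (successors {s3, s5}): φ is true.
  s3 (successors {s3, s5, s6, s7}): φ is true.
  s4 (successors {s1, s2, s5, s7}): φ is true.
  s5 (successors {s1, s4, s5}): φ is true.
  s6 (successors {s3, s7}): φ is true.
  s7 (successors {s1}): φ is false.
For instance, at s2:
  At s2: □◇q is true, q is true, so □◇q → q is true.
    At s2: □◇q requires ◇q at every successor {s3, s5}.
      At s3: ◇q is true.
      At s5: ◇q is true.
    So □◇q is true at s2.
Satisfying worlds: {s0, s1, s2, s3, s4, s5, s6}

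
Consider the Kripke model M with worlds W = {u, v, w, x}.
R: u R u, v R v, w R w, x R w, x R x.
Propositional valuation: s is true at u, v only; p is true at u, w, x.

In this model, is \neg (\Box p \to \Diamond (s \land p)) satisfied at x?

Yes

At x: \Box p \to \Diamond (s \land p) is false, so \neg (\Box p \to \Diamond (s \land p)) is true.
  At x: \Box p is true, \Diamond (s \land p) is false, so \Box p \to \Diamond (s \land p) is false.
    At x: \Box p requires p at every successor {w, x}.
      At w: p is true.
      At x: p is true.
    So \Box p is true at x.
    At x: \Diamond (s \land p) requires s \land p at some successor in {w, x}.
      At w: s \land p is false.
      At x: s \land p is false.
    So \Diamond (s \land p) is false at x.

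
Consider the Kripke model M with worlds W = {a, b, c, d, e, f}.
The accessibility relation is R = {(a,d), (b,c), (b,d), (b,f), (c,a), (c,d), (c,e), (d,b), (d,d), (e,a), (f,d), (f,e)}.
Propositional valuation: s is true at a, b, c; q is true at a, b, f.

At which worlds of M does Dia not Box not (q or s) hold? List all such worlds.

a, b, c, d, f

Let φ = Dia not Box not (q or s). Evaluate φ at each world:
  a (successors {d}): φ is true.
  b (successors {c, d, f}): φ is true.
  c (successors {a, d, e}): φ is true.
  d (successors {b, d}): φ is true.
  e (successors {a}): φ is false.
  f (successors {d, e}): φ is true.
For instance, at b:
  At b: Dia not Box not (q or s) requires not Box not (q or s) at some successor in {c, d, f}.
    not Box not (q or s) holds at c, so Dia not Box not (q or s) is true at b.
      At c: Box not (q or s) is false, so not Box not (q or s) is true.
Satisfying worlds: {a, b, c, d, f}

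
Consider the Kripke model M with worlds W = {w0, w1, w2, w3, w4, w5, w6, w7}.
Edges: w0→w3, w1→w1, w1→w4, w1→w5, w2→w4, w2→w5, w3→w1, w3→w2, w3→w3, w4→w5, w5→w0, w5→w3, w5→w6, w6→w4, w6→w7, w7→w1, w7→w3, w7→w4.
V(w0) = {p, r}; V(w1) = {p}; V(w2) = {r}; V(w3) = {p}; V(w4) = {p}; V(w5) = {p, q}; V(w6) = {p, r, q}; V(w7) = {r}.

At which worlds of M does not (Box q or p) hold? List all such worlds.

w2, w7

Let φ = not (Box q or p). Evaluate φ at each world:
  w0 (successors {w3}): φ is false.
  w1 (successors {w1, w4, w5}): φ is false.
  w2 (successors {w4, w5}): φ is true.
  w3 (successors {w1, w2, w3}): φ is false.
  w4 (successors {w5}): φ is false.
  w5 (successors {w0, w3, w6}): φ is false.
  w6 (successors {w4, w7}): φ is false.
  w7 (successors {w1, w3, w4}): φ is true.
For instance, at w4:
  At w4: Box q or p is true, so not (Box q or p) is false.
    At w4: Box q is true, p is true, so Box q or p is true.
      At w4: Box q requires q at every successor {w5}.
        At w5: q is true.
      So Box q is true at w4.
Satisfying worlds: {w2, w7}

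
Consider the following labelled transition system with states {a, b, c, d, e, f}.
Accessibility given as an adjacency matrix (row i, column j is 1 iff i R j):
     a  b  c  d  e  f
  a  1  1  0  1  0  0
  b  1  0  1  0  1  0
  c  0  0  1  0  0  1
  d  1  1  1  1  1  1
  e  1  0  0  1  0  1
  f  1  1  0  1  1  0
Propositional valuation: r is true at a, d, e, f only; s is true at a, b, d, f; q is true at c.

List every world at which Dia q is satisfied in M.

Let φ = Dia q. Evaluate φ at each world:
  a (successors {a, b, d}): φ is false.
  b (successors {a, c, e}): φ is true.
  c (successors {c, f}): φ is true.
  d (successors {a, b, c, d, e, f}): φ is true.
  e (successors {a, d, f}): φ is false.
  f (successors {a, b, d, e}): φ is false.
For instance, at b:
  At b: Dia q requires q at some successor in {a, c, e}.
    q holds at c, so Dia q is true at b.
Satisfying worlds: {b, c, d}

b, c, d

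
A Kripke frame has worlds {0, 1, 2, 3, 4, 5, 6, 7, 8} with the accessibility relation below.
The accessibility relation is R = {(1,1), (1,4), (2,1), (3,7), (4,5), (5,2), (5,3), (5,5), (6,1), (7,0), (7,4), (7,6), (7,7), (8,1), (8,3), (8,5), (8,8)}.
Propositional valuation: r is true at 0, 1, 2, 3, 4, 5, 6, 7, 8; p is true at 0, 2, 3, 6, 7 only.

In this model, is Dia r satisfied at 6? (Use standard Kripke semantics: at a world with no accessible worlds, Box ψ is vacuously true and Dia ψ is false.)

Recall that Dia ψ holds at a world iff ψ holds at some accessible world.
At 6: Dia r requires r at some successor in {1}.
  r holds at 1, so Dia r is true at 6.

Yes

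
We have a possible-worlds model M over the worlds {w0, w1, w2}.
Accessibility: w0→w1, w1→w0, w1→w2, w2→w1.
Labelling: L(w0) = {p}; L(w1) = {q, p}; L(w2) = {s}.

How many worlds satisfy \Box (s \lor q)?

2

Recall that \Box ψ holds at a world iff ψ holds at every accessible world, and \Diamond ψ holds iff ψ holds at some accessible world.
Let φ = \Box (s \lor q). Evaluate φ at each world:
  w0 (successors {w1}): φ is true.
  w1 (successors {w0, w2}): φ is false.
  w2 (successors {w1}): φ is true.
For instance, at w1:
  At w1: \Box (s \lor q) requires s \lor q at every successor {w0, w2}.
    s \lor q fails at w0, so \Box (s \lor q) is false at w1.
Satisfying worlds: {w0, w2}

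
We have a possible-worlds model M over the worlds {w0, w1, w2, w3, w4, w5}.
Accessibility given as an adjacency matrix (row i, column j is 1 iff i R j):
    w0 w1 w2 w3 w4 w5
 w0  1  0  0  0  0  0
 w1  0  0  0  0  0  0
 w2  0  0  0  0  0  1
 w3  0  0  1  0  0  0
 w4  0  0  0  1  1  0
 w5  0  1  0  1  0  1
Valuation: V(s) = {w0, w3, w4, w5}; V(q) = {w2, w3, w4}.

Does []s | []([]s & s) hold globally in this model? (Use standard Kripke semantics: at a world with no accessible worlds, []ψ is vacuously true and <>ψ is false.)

Let φ = []s | []([]s & s). Evaluate φ at each world:
  w0 (successors {w0}): φ is true.
  w1 (successors ∅): φ is true.
  w2 (successors {w5}): φ is true.
  w3 (successors {w2}): φ is false.
  w4 (successors {w3, w4}): φ is true.
  w5 (successors {w1, w3, w5}): φ is false.
Detail at w3 (counterexample):
  At w3: []s is false, []([]s & s) is false, so []s | []([]s & s) is false.
    At w3: []s requires s at every successor {w2}.
      s fails at w2, so []s is false at w3.
    At w3: []([]s & s) requires []s & s at every successor {w2}.
      []s & s fails at w2, so []([]s & s) is false at w3.

No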